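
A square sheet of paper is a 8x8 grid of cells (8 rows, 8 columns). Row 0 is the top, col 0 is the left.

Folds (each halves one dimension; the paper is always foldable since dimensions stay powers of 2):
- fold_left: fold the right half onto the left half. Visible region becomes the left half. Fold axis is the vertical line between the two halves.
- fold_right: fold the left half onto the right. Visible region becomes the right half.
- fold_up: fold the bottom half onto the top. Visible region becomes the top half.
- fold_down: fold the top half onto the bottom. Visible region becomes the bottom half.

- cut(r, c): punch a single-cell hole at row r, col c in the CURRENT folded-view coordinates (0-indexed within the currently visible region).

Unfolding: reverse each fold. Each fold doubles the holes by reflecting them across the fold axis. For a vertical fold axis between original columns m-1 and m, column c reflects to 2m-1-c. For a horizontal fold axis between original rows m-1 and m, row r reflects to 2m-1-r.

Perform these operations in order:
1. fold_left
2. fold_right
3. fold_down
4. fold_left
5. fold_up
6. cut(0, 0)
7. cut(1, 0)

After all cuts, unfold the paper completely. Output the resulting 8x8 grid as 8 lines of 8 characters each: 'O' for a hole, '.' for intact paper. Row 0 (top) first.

Answer: OOOOOOOO
OOOOOOOO
OOOOOOOO
OOOOOOOO
OOOOOOOO
OOOOOOOO
OOOOOOOO
OOOOOOOO

Derivation:
Op 1 fold_left: fold axis v@4; visible region now rows[0,8) x cols[0,4) = 8x4
Op 2 fold_right: fold axis v@2; visible region now rows[0,8) x cols[2,4) = 8x2
Op 3 fold_down: fold axis h@4; visible region now rows[4,8) x cols[2,4) = 4x2
Op 4 fold_left: fold axis v@3; visible region now rows[4,8) x cols[2,3) = 4x1
Op 5 fold_up: fold axis h@6; visible region now rows[4,6) x cols[2,3) = 2x1
Op 6 cut(0, 0): punch at orig (4,2); cuts so far [(4, 2)]; region rows[4,6) x cols[2,3) = 2x1
Op 7 cut(1, 0): punch at orig (5,2); cuts so far [(4, 2), (5, 2)]; region rows[4,6) x cols[2,3) = 2x1
Unfold 1 (reflect across h@6): 4 holes -> [(4, 2), (5, 2), (6, 2), (7, 2)]
Unfold 2 (reflect across v@3): 8 holes -> [(4, 2), (4, 3), (5, 2), (5, 3), (6, 2), (6, 3), (7, 2), (7, 3)]
Unfold 3 (reflect across h@4): 16 holes -> [(0, 2), (0, 3), (1, 2), (1, 3), (2, 2), (2, 3), (3, 2), (3, 3), (4, 2), (4, 3), (5, 2), (5, 3), (6, 2), (6, 3), (7, 2), (7, 3)]
Unfold 4 (reflect across v@2): 32 holes -> [(0, 0), (0, 1), (0, 2), (0, 3), (1, 0), (1, 1), (1, 2), (1, 3), (2, 0), (2, 1), (2, 2), (2, 3), (3, 0), (3, 1), (3, 2), (3, 3), (4, 0), (4, 1), (4, 2), (4, 3), (5, 0), (5, 1), (5, 2), (5, 3), (6, 0), (6, 1), (6, 2), (6, 3), (7, 0), (7, 1), (7, 2), (7, 3)]
Unfold 5 (reflect across v@4): 64 holes -> [(0, 0), (0, 1), (0, 2), (0, 3), (0, 4), (0, 5), (0, 6), (0, 7), (1, 0), (1, 1), (1, 2), (1, 3), (1, 4), (1, 5), (1, 6), (1, 7), (2, 0), (2, 1), (2, 2), (2, 3), (2, 4), (2, 5), (2, 6), (2, 7), (3, 0), (3, 1), (3, 2), (3, 3), (3, 4), (3, 5), (3, 6), (3, 7), (4, 0), (4, 1), (4, 2), (4, 3), (4, 4), (4, 5), (4, 6), (4, 7), (5, 0), (5, 1), (5, 2), (5, 3), (5, 4), (5, 5), (5, 6), (5, 7), (6, 0), (6, 1), (6, 2), (6, 3), (6, 4), (6, 5), (6, 6), (6, 7), (7, 0), (7, 1), (7, 2), (7, 3), (7, 4), (7, 5), (7, 6), (7, 7)]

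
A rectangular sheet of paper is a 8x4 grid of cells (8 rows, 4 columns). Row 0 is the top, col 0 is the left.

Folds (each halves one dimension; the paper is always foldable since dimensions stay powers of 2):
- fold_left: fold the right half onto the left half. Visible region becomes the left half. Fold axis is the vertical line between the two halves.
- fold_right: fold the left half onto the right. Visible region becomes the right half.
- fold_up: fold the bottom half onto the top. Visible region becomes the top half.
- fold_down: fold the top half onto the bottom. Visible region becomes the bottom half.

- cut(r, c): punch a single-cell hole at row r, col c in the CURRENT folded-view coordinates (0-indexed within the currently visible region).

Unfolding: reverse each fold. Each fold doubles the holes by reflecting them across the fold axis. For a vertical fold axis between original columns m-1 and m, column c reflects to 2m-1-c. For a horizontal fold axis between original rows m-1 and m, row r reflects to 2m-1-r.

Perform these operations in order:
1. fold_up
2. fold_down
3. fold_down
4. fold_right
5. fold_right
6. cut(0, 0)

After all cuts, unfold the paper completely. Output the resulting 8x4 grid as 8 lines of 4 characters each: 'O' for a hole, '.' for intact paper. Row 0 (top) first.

Answer: OOOO
OOOO
OOOO
OOOO
OOOO
OOOO
OOOO
OOOO

Derivation:
Op 1 fold_up: fold axis h@4; visible region now rows[0,4) x cols[0,4) = 4x4
Op 2 fold_down: fold axis h@2; visible region now rows[2,4) x cols[0,4) = 2x4
Op 3 fold_down: fold axis h@3; visible region now rows[3,4) x cols[0,4) = 1x4
Op 4 fold_right: fold axis v@2; visible region now rows[3,4) x cols[2,4) = 1x2
Op 5 fold_right: fold axis v@3; visible region now rows[3,4) x cols[3,4) = 1x1
Op 6 cut(0, 0): punch at orig (3,3); cuts so far [(3, 3)]; region rows[3,4) x cols[3,4) = 1x1
Unfold 1 (reflect across v@3): 2 holes -> [(3, 2), (3, 3)]
Unfold 2 (reflect across v@2): 4 holes -> [(3, 0), (3, 1), (3, 2), (3, 3)]
Unfold 3 (reflect across h@3): 8 holes -> [(2, 0), (2, 1), (2, 2), (2, 3), (3, 0), (3, 1), (3, 2), (3, 3)]
Unfold 4 (reflect across h@2): 16 holes -> [(0, 0), (0, 1), (0, 2), (0, 3), (1, 0), (1, 1), (1, 2), (1, 3), (2, 0), (2, 1), (2, 2), (2, 3), (3, 0), (3, 1), (3, 2), (3, 3)]
Unfold 5 (reflect across h@4): 32 holes -> [(0, 0), (0, 1), (0, 2), (0, 3), (1, 0), (1, 1), (1, 2), (1, 3), (2, 0), (2, 1), (2, 2), (2, 3), (3, 0), (3, 1), (3, 2), (3, 3), (4, 0), (4, 1), (4, 2), (4, 3), (5, 0), (5, 1), (5, 2), (5, 3), (6, 0), (6, 1), (6, 2), (6, 3), (7, 0), (7, 1), (7, 2), (7, 3)]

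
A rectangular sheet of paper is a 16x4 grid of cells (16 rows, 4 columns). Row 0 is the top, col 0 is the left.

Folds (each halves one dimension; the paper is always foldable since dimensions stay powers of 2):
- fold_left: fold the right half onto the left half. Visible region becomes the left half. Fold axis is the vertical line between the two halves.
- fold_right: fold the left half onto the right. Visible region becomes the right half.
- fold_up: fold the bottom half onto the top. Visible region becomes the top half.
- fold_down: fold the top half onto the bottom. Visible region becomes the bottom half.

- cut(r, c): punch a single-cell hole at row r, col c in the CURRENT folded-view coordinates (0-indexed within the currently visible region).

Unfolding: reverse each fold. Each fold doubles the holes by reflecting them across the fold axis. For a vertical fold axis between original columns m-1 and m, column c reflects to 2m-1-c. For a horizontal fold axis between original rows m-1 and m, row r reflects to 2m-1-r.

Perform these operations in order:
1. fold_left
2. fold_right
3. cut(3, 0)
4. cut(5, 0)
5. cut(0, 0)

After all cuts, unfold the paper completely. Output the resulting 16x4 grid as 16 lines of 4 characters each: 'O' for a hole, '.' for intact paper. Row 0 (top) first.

Answer: OOOO
....
....
OOOO
....
OOOO
....
....
....
....
....
....
....
....
....
....

Derivation:
Op 1 fold_left: fold axis v@2; visible region now rows[0,16) x cols[0,2) = 16x2
Op 2 fold_right: fold axis v@1; visible region now rows[0,16) x cols[1,2) = 16x1
Op 3 cut(3, 0): punch at orig (3,1); cuts so far [(3, 1)]; region rows[0,16) x cols[1,2) = 16x1
Op 4 cut(5, 0): punch at orig (5,1); cuts so far [(3, 1), (5, 1)]; region rows[0,16) x cols[1,2) = 16x1
Op 5 cut(0, 0): punch at orig (0,1); cuts so far [(0, 1), (3, 1), (5, 1)]; region rows[0,16) x cols[1,2) = 16x1
Unfold 1 (reflect across v@1): 6 holes -> [(0, 0), (0, 1), (3, 0), (3, 1), (5, 0), (5, 1)]
Unfold 2 (reflect across v@2): 12 holes -> [(0, 0), (0, 1), (0, 2), (0, 3), (3, 0), (3, 1), (3, 2), (3, 3), (5, 0), (5, 1), (5, 2), (5, 3)]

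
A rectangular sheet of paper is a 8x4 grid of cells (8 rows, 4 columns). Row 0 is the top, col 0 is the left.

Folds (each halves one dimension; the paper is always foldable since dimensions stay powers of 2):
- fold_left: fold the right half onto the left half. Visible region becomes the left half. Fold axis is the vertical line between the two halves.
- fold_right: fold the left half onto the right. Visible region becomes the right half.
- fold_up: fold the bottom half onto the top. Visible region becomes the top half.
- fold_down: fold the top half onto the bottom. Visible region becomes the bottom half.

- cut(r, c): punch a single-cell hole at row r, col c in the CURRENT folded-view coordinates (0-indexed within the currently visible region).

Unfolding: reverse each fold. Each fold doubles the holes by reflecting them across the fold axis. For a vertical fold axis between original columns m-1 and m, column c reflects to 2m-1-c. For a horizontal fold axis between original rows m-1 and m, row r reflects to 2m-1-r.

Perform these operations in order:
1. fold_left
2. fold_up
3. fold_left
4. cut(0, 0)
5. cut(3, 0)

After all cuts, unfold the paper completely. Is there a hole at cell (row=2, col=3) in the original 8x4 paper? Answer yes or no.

Op 1 fold_left: fold axis v@2; visible region now rows[0,8) x cols[0,2) = 8x2
Op 2 fold_up: fold axis h@4; visible region now rows[0,4) x cols[0,2) = 4x2
Op 3 fold_left: fold axis v@1; visible region now rows[0,4) x cols[0,1) = 4x1
Op 4 cut(0, 0): punch at orig (0,0); cuts so far [(0, 0)]; region rows[0,4) x cols[0,1) = 4x1
Op 5 cut(3, 0): punch at orig (3,0); cuts so far [(0, 0), (3, 0)]; region rows[0,4) x cols[0,1) = 4x1
Unfold 1 (reflect across v@1): 4 holes -> [(0, 0), (0, 1), (3, 0), (3, 1)]
Unfold 2 (reflect across h@4): 8 holes -> [(0, 0), (0, 1), (3, 0), (3, 1), (4, 0), (4, 1), (7, 0), (7, 1)]
Unfold 3 (reflect across v@2): 16 holes -> [(0, 0), (0, 1), (0, 2), (0, 3), (3, 0), (3, 1), (3, 2), (3, 3), (4, 0), (4, 1), (4, 2), (4, 3), (7, 0), (7, 1), (7, 2), (7, 3)]
Holes: [(0, 0), (0, 1), (0, 2), (0, 3), (3, 0), (3, 1), (3, 2), (3, 3), (4, 0), (4, 1), (4, 2), (4, 3), (7, 0), (7, 1), (7, 2), (7, 3)]

Answer: no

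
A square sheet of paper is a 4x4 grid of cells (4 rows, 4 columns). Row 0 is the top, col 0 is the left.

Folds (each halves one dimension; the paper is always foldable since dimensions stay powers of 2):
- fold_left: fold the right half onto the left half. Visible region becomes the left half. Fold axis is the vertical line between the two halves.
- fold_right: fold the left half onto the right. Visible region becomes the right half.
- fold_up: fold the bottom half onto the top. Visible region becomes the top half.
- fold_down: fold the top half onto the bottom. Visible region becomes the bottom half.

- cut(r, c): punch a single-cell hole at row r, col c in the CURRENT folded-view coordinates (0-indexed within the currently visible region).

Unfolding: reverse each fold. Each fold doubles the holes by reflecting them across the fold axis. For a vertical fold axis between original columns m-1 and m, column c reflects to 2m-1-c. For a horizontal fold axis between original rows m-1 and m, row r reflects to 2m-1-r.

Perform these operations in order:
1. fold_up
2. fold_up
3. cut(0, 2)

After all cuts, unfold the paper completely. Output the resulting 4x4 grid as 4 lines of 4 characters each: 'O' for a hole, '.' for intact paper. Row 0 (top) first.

Answer: ..O.
..O.
..O.
..O.

Derivation:
Op 1 fold_up: fold axis h@2; visible region now rows[0,2) x cols[0,4) = 2x4
Op 2 fold_up: fold axis h@1; visible region now rows[0,1) x cols[0,4) = 1x4
Op 3 cut(0, 2): punch at orig (0,2); cuts so far [(0, 2)]; region rows[0,1) x cols[0,4) = 1x4
Unfold 1 (reflect across h@1): 2 holes -> [(0, 2), (1, 2)]
Unfold 2 (reflect across h@2): 4 holes -> [(0, 2), (1, 2), (2, 2), (3, 2)]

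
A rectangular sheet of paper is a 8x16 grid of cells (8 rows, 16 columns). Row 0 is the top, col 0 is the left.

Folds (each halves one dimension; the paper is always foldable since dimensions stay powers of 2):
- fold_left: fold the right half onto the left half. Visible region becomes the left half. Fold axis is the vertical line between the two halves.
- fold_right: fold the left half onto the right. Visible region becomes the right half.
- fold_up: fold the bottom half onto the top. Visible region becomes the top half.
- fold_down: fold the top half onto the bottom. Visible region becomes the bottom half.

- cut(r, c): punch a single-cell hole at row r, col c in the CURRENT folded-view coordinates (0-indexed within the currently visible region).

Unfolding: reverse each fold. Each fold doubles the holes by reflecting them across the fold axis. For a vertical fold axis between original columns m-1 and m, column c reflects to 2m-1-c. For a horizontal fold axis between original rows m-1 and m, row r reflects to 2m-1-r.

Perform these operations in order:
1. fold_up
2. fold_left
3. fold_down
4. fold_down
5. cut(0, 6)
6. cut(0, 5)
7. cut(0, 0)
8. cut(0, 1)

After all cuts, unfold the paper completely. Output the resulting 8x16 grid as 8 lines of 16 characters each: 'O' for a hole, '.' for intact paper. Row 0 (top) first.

Answer: OO...OO..OO...OO
OO...OO..OO...OO
OO...OO..OO...OO
OO...OO..OO...OO
OO...OO..OO...OO
OO...OO..OO...OO
OO...OO..OO...OO
OO...OO..OO...OO

Derivation:
Op 1 fold_up: fold axis h@4; visible region now rows[0,4) x cols[0,16) = 4x16
Op 2 fold_left: fold axis v@8; visible region now rows[0,4) x cols[0,8) = 4x8
Op 3 fold_down: fold axis h@2; visible region now rows[2,4) x cols[0,8) = 2x8
Op 4 fold_down: fold axis h@3; visible region now rows[3,4) x cols[0,8) = 1x8
Op 5 cut(0, 6): punch at orig (3,6); cuts so far [(3, 6)]; region rows[3,4) x cols[0,8) = 1x8
Op 6 cut(0, 5): punch at orig (3,5); cuts so far [(3, 5), (3, 6)]; region rows[3,4) x cols[0,8) = 1x8
Op 7 cut(0, 0): punch at orig (3,0); cuts so far [(3, 0), (3, 5), (3, 6)]; region rows[3,4) x cols[0,8) = 1x8
Op 8 cut(0, 1): punch at orig (3,1); cuts so far [(3, 0), (3, 1), (3, 5), (3, 6)]; region rows[3,4) x cols[0,8) = 1x8
Unfold 1 (reflect across h@3): 8 holes -> [(2, 0), (2, 1), (2, 5), (2, 6), (3, 0), (3, 1), (3, 5), (3, 6)]
Unfold 2 (reflect across h@2): 16 holes -> [(0, 0), (0, 1), (0, 5), (0, 6), (1, 0), (1, 1), (1, 5), (1, 6), (2, 0), (2, 1), (2, 5), (2, 6), (3, 0), (3, 1), (3, 5), (3, 6)]
Unfold 3 (reflect across v@8): 32 holes -> [(0, 0), (0, 1), (0, 5), (0, 6), (0, 9), (0, 10), (0, 14), (0, 15), (1, 0), (1, 1), (1, 5), (1, 6), (1, 9), (1, 10), (1, 14), (1, 15), (2, 0), (2, 1), (2, 5), (2, 6), (2, 9), (2, 10), (2, 14), (2, 15), (3, 0), (3, 1), (3, 5), (3, 6), (3, 9), (3, 10), (3, 14), (3, 15)]
Unfold 4 (reflect across h@4): 64 holes -> [(0, 0), (0, 1), (0, 5), (0, 6), (0, 9), (0, 10), (0, 14), (0, 15), (1, 0), (1, 1), (1, 5), (1, 6), (1, 9), (1, 10), (1, 14), (1, 15), (2, 0), (2, 1), (2, 5), (2, 6), (2, 9), (2, 10), (2, 14), (2, 15), (3, 0), (3, 1), (3, 5), (3, 6), (3, 9), (3, 10), (3, 14), (3, 15), (4, 0), (4, 1), (4, 5), (4, 6), (4, 9), (4, 10), (4, 14), (4, 15), (5, 0), (5, 1), (5, 5), (5, 6), (5, 9), (5, 10), (5, 14), (5, 15), (6, 0), (6, 1), (6, 5), (6, 6), (6, 9), (6, 10), (6, 14), (6, 15), (7, 0), (7, 1), (7, 5), (7, 6), (7, 9), (7, 10), (7, 14), (7, 15)]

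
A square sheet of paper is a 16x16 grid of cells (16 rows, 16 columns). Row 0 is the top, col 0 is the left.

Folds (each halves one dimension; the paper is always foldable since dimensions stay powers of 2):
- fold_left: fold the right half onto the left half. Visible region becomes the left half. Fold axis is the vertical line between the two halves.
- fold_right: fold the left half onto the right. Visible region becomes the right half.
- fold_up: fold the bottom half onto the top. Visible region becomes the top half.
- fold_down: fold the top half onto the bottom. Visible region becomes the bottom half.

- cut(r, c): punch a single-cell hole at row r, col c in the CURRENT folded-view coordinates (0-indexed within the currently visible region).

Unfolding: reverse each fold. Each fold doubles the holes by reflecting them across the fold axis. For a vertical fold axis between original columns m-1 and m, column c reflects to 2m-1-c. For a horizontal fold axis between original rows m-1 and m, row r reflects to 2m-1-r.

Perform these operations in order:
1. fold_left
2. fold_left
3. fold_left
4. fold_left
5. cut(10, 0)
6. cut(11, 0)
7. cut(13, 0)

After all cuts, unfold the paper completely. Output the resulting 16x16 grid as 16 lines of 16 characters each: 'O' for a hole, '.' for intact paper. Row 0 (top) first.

Answer: ................
................
................
................
................
................
................
................
................
................
OOOOOOOOOOOOOOOO
OOOOOOOOOOOOOOOO
................
OOOOOOOOOOOOOOOO
................
................

Derivation:
Op 1 fold_left: fold axis v@8; visible region now rows[0,16) x cols[0,8) = 16x8
Op 2 fold_left: fold axis v@4; visible region now rows[0,16) x cols[0,4) = 16x4
Op 3 fold_left: fold axis v@2; visible region now rows[0,16) x cols[0,2) = 16x2
Op 4 fold_left: fold axis v@1; visible region now rows[0,16) x cols[0,1) = 16x1
Op 5 cut(10, 0): punch at orig (10,0); cuts so far [(10, 0)]; region rows[0,16) x cols[0,1) = 16x1
Op 6 cut(11, 0): punch at orig (11,0); cuts so far [(10, 0), (11, 0)]; region rows[0,16) x cols[0,1) = 16x1
Op 7 cut(13, 0): punch at orig (13,0); cuts so far [(10, 0), (11, 0), (13, 0)]; region rows[0,16) x cols[0,1) = 16x1
Unfold 1 (reflect across v@1): 6 holes -> [(10, 0), (10, 1), (11, 0), (11, 1), (13, 0), (13, 1)]
Unfold 2 (reflect across v@2): 12 holes -> [(10, 0), (10, 1), (10, 2), (10, 3), (11, 0), (11, 1), (11, 2), (11, 3), (13, 0), (13, 1), (13, 2), (13, 3)]
Unfold 3 (reflect across v@4): 24 holes -> [(10, 0), (10, 1), (10, 2), (10, 3), (10, 4), (10, 5), (10, 6), (10, 7), (11, 0), (11, 1), (11, 2), (11, 3), (11, 4), (11, 5), (11, 6), (11, 7), (13, 0), (13, 1), (13, 2), (13, 3), (13, 4), (13, 5), (13, 6), (13, 7)]
Unfold 4 (reflect across v@8): 48 holes -> [(10, 0), (10, 1), (10, 2), (10, 3), (10, 4), (10, 5), (10, 6), (10, 7), (10, 8), (10, 9), (10, 10), (10, 11), (10, 12), (10, 13), (10, 14), (10, 15), (11, 0), (11, 1), (11, 2), (11, 3), (11, 4), (11, 5), (11, 6), (11, 7), (11, 8), (11, 9), (11, 10), (11, 11), (11, 12), (11, 13), (11, 14), (11, 15), (13, 0), (13, 1), (13, 2), (13, 3), (13, 4), (13, 5), (13, 6), (13, 7), (13, 8), (13, 9), (13, 10), (13, 11), (13, 12), (13, 13), (13, 14), (13, 15)]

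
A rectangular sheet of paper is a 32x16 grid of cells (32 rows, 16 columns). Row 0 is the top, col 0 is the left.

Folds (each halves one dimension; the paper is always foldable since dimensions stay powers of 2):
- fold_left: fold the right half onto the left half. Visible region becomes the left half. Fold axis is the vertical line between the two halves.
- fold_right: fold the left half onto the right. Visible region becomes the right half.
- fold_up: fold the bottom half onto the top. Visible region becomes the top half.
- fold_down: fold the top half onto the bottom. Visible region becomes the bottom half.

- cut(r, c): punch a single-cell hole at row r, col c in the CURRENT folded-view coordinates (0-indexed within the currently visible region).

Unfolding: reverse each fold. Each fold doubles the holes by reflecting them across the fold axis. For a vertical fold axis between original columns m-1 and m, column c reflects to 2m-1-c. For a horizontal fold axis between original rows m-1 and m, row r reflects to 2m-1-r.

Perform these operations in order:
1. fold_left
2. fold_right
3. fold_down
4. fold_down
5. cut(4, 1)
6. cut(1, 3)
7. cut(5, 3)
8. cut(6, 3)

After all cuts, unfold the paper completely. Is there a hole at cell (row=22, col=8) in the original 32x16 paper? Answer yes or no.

Answer: yes

Derivation:
Op 1 fold_left: fold axis v@8; visible region now rows[0,32) x cols[0,8) = 32x8
Op 2 fold_right: fold axis v@4; visible region now rows[0,32) x cols[4,8) = 32x4
Op 3 fold_down: fold axis h@16; visible region now rows[16,32) x cols[4,8) = 16x4
Op 4 fold_down: fold axis h@24; visible region now rows[24,32) x cols[4,8) = 8x4
Op 5 cut(4, 1): punch at orig (28,5); cuts so far [(28, 5)]; region rows[24,32) x cols[4,8) = 8x4
Op 6 cut(1, 3): punch at orig (25,7); cuts so far [(25, 7), (28, 5)]; region rows[24,32) x cols[4,8) = 8x4
Op 7 cut(5, 3): punch at orig (29,7); cuts so far [(25, 7), (28, 5), (29, 7)]; region rows[24,32) x cols[4,8) = 8x4
Op 8 cut(6, 3): punch at orig (30,7); cuts so far [(25, 7), (28, 5), (29, 7), (30, 7)]; region rows[24,32) x cols[4,8) = 8x4
Unfold 1 (reflect across h@24): 8 holes -> [(17, 7), (18, 7), (19, 5), (22, 7), (25, 7), (28, 5), (29, 7), (30, 7)]
Unfold 2 (reflect across h@16): 16 holes -> [(1, 7), (2, 7), (3, 5), (6, 7), (9, 7), (12, 5), (13, 7), (14, 7), (17, 7), (18, 7), (19, 5), (22, 7), (25, 7), (28, 5), (29, 7), (30, 7)]
Unfold 3 (reflect across v@4): 32 holes -> [(1, 0), (1, 7), (2, 0), (2, 7), (3, 2), (3, 5), (6, 0), (6, 7), (9, 0), (9, 7), (12, 2), (12, 5), (13, 0), (13, 7), (14, 0), (14, 7), (17, 0), (17, 7), (18, 0), (18, 7), (19, 2), (19, 5), (22, 0), (22, 7), (25, 0), (25, 7), (28, 2), (28, 5), (29, 0), (29, 7), (30, 0), (30, 7)]
Unfold 4 (reflect across v@8): 64 holes -> [(1, 0), (1, 7), (1, 8), (1, 15), (2, 0), (2, 7), (2, 8), (2, 15), (3, 2), (3, 5), (3, 10), (3, 13), (6, 0), (6, 7), (6, 8), (6, 15), (9, 0), (9, 7), (9, 8), (9, 15), (12, 2), (12, 5), (12, 10), (12, 13), (13, 0), (13, 7), (13, 8), (13, 15), (14, 0), (14, 7), (14, 8), (14, 15), (17, 0), (17, 7), (17, 8), (17, 15), (18, 0), (18, 7), (18, 8), (18, 15), (19, 2), (19, 5), (19, 10), (19, 13), (22, 0), (22, 7), (22, 8), (22, 15), (25, 0), (25, 7), (25, 8), (25, 15), (28, 2), (28, 5), (28, 10), (28, 13), (29, 0), (29, 7), (29, 8), (29, 15), (30, 0), (30, 7), (30, 8), (30, 15)]
Holes: [(1, 0), (1, 7), (1, 8), (1, 15), (2, 0), (2, 7), (2, 8), (2, 15), (3, 2), (3, 5), (3, 10), (3, 13), (6, 0), (6, 7), (6, 8), (6, 15), (9, 0), (9, 7), (9, 8), (9, 15), (12, 2), (12, 5), (12, 10), (12, 13), (13, 0), (13, 7), (13, 8), (13, 15), (14, 0), (14, 7), (14, 8), (14, 15), (17, 0), (17, 7), (17, 8), (17, 15), (18, 0), (18, 7), (18, 8), (18, 15), (19, 2), (19, 5), (19, 10), (19, 13), (22, 0), (22, 7), (22, 8), (22, 15), (25, 0), (25, 7), (25, 8), (25, 15), (28, 2), (28, 5), (28, 10), (28, 13), (29, 0), (29, 7), (29, 8), (29, 15), (30, 0), (30, 7), (30, 8), (30, 15)]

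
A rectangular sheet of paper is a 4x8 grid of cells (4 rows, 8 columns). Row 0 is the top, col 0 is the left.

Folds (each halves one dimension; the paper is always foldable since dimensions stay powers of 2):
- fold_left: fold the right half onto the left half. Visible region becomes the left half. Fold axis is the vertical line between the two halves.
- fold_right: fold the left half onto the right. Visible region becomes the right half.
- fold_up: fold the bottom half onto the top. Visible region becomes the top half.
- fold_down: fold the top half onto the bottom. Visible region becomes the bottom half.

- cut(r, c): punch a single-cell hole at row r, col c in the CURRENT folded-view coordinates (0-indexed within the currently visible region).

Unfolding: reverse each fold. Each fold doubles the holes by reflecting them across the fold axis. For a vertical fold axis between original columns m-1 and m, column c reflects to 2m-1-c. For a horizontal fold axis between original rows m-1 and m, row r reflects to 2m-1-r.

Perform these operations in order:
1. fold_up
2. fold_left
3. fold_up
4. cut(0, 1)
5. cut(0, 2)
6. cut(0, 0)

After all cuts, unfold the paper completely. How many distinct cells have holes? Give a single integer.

Answer: 24

Derivation:
Op 1 fold_up: fold axis h@2; visible region now rows[0,2) x cols[0,8) = 2x8
Op 2 fold_left: fold axis v@4; visible region now rows[0,2) x cols[0,4) = 2x4
Op 3 fold_up: fold axis h@1; visible region now rows[0,1) x cols[0,4) = 1x4
Op 4 cut(0, 1): punch at orig (0,1); cuts so far [(0, 1)]; region rows[0,1) x cols[0,4) = 1x4
Op 5 cut(0, 2): punch at orig (0,2); cuts so far [(0, 1), (0, 2)]; region rows[0,1) x cols[0,4) = 1x4
Op 6 cut(0, 0): punch at orig (0,0); cuts so far [(0, 0), (0, 1), (0, 2)]; region rows[0,1) x cols[0,4) = 1x4
Unfold 1 (reflect across h@1): 6 holes -> [(0, 0), (0, 1), (0, 2), (1, 0), (1, 1), (1, 2)]
Unfold 2 (reflect across v@4): 12 holes -> [(0, 0), (0, 1), (0, 2), (0, 5), (0, 6), (0, 7), (1, 0), (1, 1), (1, 2), (1, 5), (1, 6), (1, 7)]
Unfold 3 (reflect across h@2): 24 holes -> [(0, 0), (0, 1), (0, 2), (0, 5), (0, 6), (0, 7), (1, 0), (1, 1), (1, 2), (1, 5), (1, 6), (1, 7), (2, 0), (2, 1), (2, 2), (2, 5), (2, 6), (2, 7), (3, 0), (3, 1), (3, 2), (3, 5), (3, 6), (3, 7)]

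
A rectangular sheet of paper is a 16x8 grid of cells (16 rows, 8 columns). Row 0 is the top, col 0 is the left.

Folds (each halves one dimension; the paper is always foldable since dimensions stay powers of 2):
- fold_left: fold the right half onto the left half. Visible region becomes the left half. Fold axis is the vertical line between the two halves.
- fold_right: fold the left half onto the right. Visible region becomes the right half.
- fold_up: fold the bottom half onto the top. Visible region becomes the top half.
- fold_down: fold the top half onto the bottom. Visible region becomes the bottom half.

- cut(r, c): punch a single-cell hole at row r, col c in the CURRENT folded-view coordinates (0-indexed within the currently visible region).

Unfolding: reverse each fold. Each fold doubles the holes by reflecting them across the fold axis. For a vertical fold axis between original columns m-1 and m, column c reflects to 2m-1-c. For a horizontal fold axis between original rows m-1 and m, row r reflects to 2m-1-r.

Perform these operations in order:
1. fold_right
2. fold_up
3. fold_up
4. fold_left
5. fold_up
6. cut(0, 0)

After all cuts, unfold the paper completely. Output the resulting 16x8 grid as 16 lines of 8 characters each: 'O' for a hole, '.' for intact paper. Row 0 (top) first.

Answer: O..OO..O
........
........
O..OO..O
O..OO..O
........
........
O..OO..O
O..OO..O
........
........
O..OO..O
O..OO..O
........
........
O..OO..O

Derivation:
Op 1 fold_right: fold axis v@4; visible region now rows[0,16) x cols[4,8) = 16x4
Op 2 fold_up: fold axis h@8; visible region now rows[0,8) x cols[4,8) = 8x4
Op 3 fold_up: fold axis h@4; visible region now rows[0,4) x cols[4,8) = 4x4
Op 4 fold_left: fold axis v@6; visible region now rows[0,4) x cols[4,6) = 4x2
Op 5 fold_up: fold axis h@2; visible region now rows[0,2) x cols[4,6) = 2x2
Op 6 cut(0, 0): punch at orig (0,4); cuts so far [(0, 4)]; region rows[0,2) x cols[4,6) = 2x2
Unfold 1 (reflect across h@2): 2 holes -> [(0, 4), (3, 4)]
Unfold 2 (reflect across v@6): 4 holes -> [(0, 4), (0, 7), (3, 4), (3, 7)]
Unfold 3 (reflect across h@4): 8 holes -> [(0, 4), (0, 7), (3, 4), (3, 7), (4, 4), (4, 7), (7, 4), (7, 7)]
Unfold 4 (reflect across h@8): 16 holes -> [(0, 4), (0, 7), (3, 4), (3, 7), (4, 4), (4, 7), (7, 4), (7, 7), (8, 4), (8, 7), (11, 4), (11, 7), (12, 4), (12, 7), (15, 4), (15, 7)]
Unfold 5 (reflect across v@4): 32 holes -> [(0, 0), (0, 3), (0, 4), (0, 7), (3, 0), (3, 3), (3, 4), (3, 7), (4, 0), (4, 3), (4, 4), (4, 7), (7, 0), (7, 3), (7, 4), (7, 7), (8, 0), (8, 3), (8, 4), (8, 7), (11, 0), (11, 3), (11, 4), (11, 7), (12, 0), (12, 3), (12, 4), (12, 7), (15, 0), (15, 3), (15, 4), (15, 7)]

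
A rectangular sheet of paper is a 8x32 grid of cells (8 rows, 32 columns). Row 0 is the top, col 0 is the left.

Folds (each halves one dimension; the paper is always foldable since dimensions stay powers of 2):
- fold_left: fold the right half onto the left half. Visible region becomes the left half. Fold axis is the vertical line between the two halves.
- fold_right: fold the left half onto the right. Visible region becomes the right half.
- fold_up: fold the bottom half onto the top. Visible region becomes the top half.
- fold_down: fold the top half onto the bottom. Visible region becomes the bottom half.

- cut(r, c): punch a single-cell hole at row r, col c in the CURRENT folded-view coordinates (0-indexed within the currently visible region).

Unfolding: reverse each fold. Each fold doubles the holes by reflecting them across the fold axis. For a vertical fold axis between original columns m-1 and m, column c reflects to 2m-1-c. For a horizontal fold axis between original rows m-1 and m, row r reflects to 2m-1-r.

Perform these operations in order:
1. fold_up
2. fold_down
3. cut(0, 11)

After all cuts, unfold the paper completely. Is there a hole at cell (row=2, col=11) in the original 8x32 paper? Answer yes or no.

Op 1 fold_up: fold axis h@4; visible region now rows[0,4) x cols[0,32) = 4x32
Op 2 fold_down: fold axis h@2; visible region now rows[2,4) x cols[0,32) = 2x32
Op 3 cut(0, 11): punch at orig (2,11); cuts so far [(2, 11)]; region rows[2,4) x cols[0,32) = 2x32
Unfold 1 (reflect across h@2): 2 holes -> [(1, 11), (2, 11)]
Unfold 2 (reflect across h@4): 4 holes -> [(1, 11), (2, 11), (5, 11), (6, 11)]
Holes: [(1, 11), (2, 11), (5, 11), (6, 11)]

Answer: yes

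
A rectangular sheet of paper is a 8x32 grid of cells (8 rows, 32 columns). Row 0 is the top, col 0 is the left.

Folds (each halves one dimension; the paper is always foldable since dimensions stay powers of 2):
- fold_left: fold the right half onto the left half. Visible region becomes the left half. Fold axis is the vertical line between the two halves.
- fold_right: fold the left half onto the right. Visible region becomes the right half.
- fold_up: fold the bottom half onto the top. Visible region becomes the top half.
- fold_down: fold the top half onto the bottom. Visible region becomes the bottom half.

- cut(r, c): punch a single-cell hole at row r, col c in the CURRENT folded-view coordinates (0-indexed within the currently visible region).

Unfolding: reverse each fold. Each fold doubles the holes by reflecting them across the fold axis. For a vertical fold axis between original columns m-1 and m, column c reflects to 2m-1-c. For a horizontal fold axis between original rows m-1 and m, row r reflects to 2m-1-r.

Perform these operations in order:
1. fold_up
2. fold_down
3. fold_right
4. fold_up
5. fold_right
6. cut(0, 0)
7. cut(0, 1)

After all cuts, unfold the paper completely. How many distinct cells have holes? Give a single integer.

Op 1 fold_up: fold axis h@4; visible region now rows[0,4) x cols[0,32) = 4x32
Op 2 fold_down: fold axis h@2; visible region now rows[2,4) x cols[0,32) = 2x32
Op 3 fold_right: fold axis v@16; visible region now rows[2,4) x cols[16,32) = 2x16
Op 4 fold_up: fold axis h@3; visible region now rows[2,3) x cols[16,32) = 1x16
Op 5 fold_right: fold axis v@24; visible region now rows[2,3) x cols[24,32) = 1x8
Op 6 cut(0, 0): punch at orig (2,24); cuts so far [(2, 24)]; region rows[2,3) x cols[24,32) = 1x8
Op 7 cut(0, 1): punch at orig (2,25); cuts so far [(2, 24), (2, 25)]; region rows[2,3) x cols[24,32) = 1x8
Unfold 1 (reflect across v@24): 4 holes -> [(2, 22), (2, 23), (2, 24), (2, 25)]
Unfold 2 (reflect across h@3): 8 holes -> [(2, 22), (2, 23), (2, 24), (2, 25), (3, 22), (3, 23), (3, 24), (3, 25)]
Unfold 3 (reflect across v@16): 16 holes -> [(2, 6), (2, 7), (2, 8), (2, 9), (2, 22), (2, 23), (2, 24), (2, 25), (3, 6), (3, 7), (3, 8), (3, 9), (3, 22), (3, 23), (3, 24), (3, 25)]
Unfold 4 (reflect across h@2): 32 holes -> [(0, 6), (0, 7), (0, 8), (0, 9), (0, 22), (0, 23), (0, 24), (0, 25), (1, 6), (1, 7), (1, 8), (1, 9), (1, 22), (1, 23), (1, 24), (1, 25), (2, 6), (2, 7), (2, 8), (2, 9), (2, 22), (2, 23), (2, 24), (2, 25), (3, 6), (3, 7), (3, 8), (3, 9), (3, 22), (3, 23), (3, 24), (3, 25)]
Unfold 5 (reflect across h@4): 64 holes -> [(0, 6), (0, 7), (0, 8), (0, 9), (0, 22), (0, 23), (0, 24), (0, 25), (1, 6), (1, 7), (1, 8), (1, 9), (1, 22), (1, 23), (1, 24), (1, 25), (2, 6), (2, 7), (2, 8), (2, 9), (2, 22), (2, 23), (2, 24), (2, 25), (3, 6), (3, 7), (3, 8), (3, 9), (3, 22), (3, 23), (3, 24), (3, 25), (4, 6), (4, 7), (4, 8), (4, 9), (4, 22), (4, 23), (4, 24), (4, 25), (5, 6), (5, 7), (5, 8), (5, 9), (5, 22), (5, 23), (5, 24), (5, 25), (6, 6), (6, 7), (6, 8), (6, 9), (6, 22), (6, 23), (6, 24), (6, 25), (7, 6), (7, 7), (7, 8), (7, 9), (7, 22), (7, 23), (7, 24), (7, 25)]

Answer: 64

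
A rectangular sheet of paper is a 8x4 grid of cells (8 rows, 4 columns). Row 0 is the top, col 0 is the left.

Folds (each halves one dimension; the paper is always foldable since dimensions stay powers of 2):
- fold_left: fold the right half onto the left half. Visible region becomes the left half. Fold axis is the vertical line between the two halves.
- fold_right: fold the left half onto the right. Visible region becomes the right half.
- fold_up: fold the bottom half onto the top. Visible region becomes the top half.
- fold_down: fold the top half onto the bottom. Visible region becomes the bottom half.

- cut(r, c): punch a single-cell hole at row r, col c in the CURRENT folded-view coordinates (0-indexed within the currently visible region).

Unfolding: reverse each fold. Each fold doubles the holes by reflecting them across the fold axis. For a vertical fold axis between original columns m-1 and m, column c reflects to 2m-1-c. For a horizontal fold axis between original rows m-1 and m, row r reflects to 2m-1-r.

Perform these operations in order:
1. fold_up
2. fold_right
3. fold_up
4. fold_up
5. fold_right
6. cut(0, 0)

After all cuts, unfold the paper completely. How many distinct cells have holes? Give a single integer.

Op 1 fold_up: fold axis h@4; visible region now rows[0,4) x cols[0,4) = 4x4
Op 2 fold_right: fold axis v@2; visible region now rows[0,4) x cols[2,4) = 4x2
Op 3 fold_up: fold axis h@2; visible region now rows[0,2) x cols[2,4) = 2x2
Op 4 fold_up: fold axis h@1; visible region now rows[0,1) x cols[2,4) = 1x2
Op 5 fold_right: fold axis v@3; visible region now rows[0,1) x cols[3,4) = 1x1
Op 6 cut(0, 0): punch at orig (0,3); cuts so far [(0, 3)]; region rows[0,1) x cols[3,4) = 1x1
Unfold 1 (reflect across v@3): 2 holes -> [(0, 2), (0, 3)]
Unfold 2 (reflect across h@1): 4 holes -> [(0, 2), (0, 3), (1, 2), (1, 3)]
Unfold 3 (reflect across h@2): 8 holes -> [(0, 2), (0, 3), (1, 2), (1, 3), (2, 2), (2, 3), (3, 2), (3, 3)]
Unfold 4 (reflect across v@2): 16 holes -> [(0, 0), (0, 1), (0, 2), (0, 3), (1, 0), (1, 1), (1, 2), (1, 3), (2, 0), (2, 1), (2, 2), (2, 3), (3, 0), (3, 1), (3, 2), (3, 3)]
Unfold 5 (reflect across h@4): 32 holes -> [(0, 0), (0, 1), (0, 2), (0, 3), (1, 0), (1, 1), (1, 2), (1, 3), (2, 0), (2, 1), (2, 2), (2, 3), (3, 0), (3, 1), (3, 2), (3, 3), (4, 0), (4, 1), (4, 2), (4, 3), (5, 0), (5, 1), (5, 2), (5, 3), (6, 0), (6, 1), (6, 2), (6, 3), (7, 0), (7, 1), (7, 2), (7, 3)]

Answer: 32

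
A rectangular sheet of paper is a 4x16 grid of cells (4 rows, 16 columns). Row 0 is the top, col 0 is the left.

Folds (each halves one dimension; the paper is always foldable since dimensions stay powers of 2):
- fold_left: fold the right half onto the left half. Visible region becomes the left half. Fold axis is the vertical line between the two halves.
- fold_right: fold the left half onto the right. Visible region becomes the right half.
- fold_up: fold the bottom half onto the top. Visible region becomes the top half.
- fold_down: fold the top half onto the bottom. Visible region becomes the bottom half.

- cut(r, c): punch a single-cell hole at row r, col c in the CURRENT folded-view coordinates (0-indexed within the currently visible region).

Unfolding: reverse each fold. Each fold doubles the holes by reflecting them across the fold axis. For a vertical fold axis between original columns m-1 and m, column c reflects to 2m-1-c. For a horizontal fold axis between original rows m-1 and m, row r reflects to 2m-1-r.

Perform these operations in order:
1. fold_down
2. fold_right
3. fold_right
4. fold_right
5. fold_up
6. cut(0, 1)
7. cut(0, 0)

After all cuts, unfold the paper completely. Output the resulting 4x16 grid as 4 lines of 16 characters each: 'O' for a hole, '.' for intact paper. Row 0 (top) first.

Answer: OOOOOOOOOOOOOOOO
OOOOOOOOOOOOOOOO
OOOOOOOOOOOOOOOO
OOOOOOOOOOOOOOOO

Derivation:
Op 1 fold_down: fold axis h@2; visible region now rows[2,4) x cols[0,16) = 2x16
Op 2 fold_right: fold axis v@8; visible region now rows[2,4) x cols[8,16) = 2x8
Op 3 fold_right: fold axis v@12; visible region now rows[2,4) x cols[12,16) = 2x4
Op 4 fold_right: fold axis v@14; visible region now rows[2,4) x cols[14,16) = 2x2
Op 5 fold_up: fold axis h@3; visible region now rows[2,3) x cols[14,16) = 1x2
Op 6 cut(0, 1): punch at orig (2,15); cuts so far [(2, 15)]; region rows[2,3) x cols[14,16) = 1x2
Op 7 cut(0, 0): punch at orig (2,14); cuts so far [(2, 14), (2, 15)]; region rows[2,3) x cols[14,16) = 1x2
Unfold 1 (reflect across h@3): 4 holes -> [(2, 14), (2, 15), (3, 14), (3, 15)]
Unfold 2 (reflect across v@14): 8 holes -> [(2, 12), (2, 13), (2, 14), (2, 15), (3, 12), (3, 13), (3, 14), (3, 15)]
Unfold 3 (reflect across v@12): 16 holes -> [(2, 8), (2, 9), (2, 10), (2, 11), (2, 12), (2, 13), (2, 14), (2, 15), (3, 8), (3, 9), (3, 10), (3, 11), (3, 12), (3, 13), (3, 14), (3, 15)]
Unfold 4 (reflect across v@8): 32 holes -> [(2, 0), (2, 1), (2, 2), (2, 3), (2, 4), (2, 5), (2, 6), (2, 7), (2, 8), (2, 9), (2, 10), (2, 11), (2, 12), (2, 13), (2, 14), (2, 15), (3, 0), (3, 1), (3, 2), (3, 3), (3, 4), (3, 5), (3, 6), (3, 7), (3, 8), (3, 9), (3, 10), (3, 11), (3, 12), (3, 13), (3, 14), (3, 15)]
Unfold 5 (reflect across h@2): 64 holes -> [(0, 0), (0, 1), (0, 2), (0, 3), (0, 4), (0, 5), (0, 6), (0, 7), (0, 8), (0, 9), (0, 10), (0, 11), (0, 12), (0, 13), (0, 14), (0, 15), (1, 0), (1, 1), (1, 2), (1, 3), (1, 4), (1, 5), (1, 6), (1, 7), (1, 8), (1, 9), (1, 10), (1, 11), (1, 12), (1, 13), (1, 14), (1, 15), (2, 0), (2, 1), (2, 2), (2, 3), (2, 4), (2, 5), (2, 6), (2, 7), (2, 8), (2, 9), (2, 10), (2, 11), (2, 12), (2, 13), (2, 14), (2, 15), (3, 0), (3, 1), (3, 2), (3, 3), (3, 4), (3, 5), (3, 6), (3, 7), (3, 8), (3, 9), (3, 10), (3, 11), (3, 12), (3, 13), (3, 14), (3, 15)]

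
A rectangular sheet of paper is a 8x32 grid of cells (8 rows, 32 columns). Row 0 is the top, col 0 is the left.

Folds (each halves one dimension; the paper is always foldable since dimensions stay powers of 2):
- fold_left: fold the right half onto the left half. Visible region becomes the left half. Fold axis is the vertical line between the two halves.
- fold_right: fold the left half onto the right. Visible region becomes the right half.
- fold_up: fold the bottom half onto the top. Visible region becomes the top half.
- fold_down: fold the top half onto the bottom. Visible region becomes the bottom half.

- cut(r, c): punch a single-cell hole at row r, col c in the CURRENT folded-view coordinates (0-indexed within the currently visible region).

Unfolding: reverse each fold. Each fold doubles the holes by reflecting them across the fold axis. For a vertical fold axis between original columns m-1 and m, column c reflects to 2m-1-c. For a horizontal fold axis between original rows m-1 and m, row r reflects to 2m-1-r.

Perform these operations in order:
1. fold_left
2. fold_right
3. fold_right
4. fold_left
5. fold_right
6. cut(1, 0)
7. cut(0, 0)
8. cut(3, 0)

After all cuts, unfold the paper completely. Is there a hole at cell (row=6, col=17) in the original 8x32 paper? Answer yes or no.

Answer: no

Derivation:
Op 1 fold_left: fold axis v@16; visible region now rows[0,8) x cols[0,16) = 8x16
Op 2 fold_right: fold axis v@8; visible region now rows[0,8) x cols[8,16) = 8x8
Op 3 fold_right: fold axis v@12; visible region now rows[0,8) x cols[12,16) = 8x4
Op 4 fold_left: fold axis v@14; visible region now rows[0,8) x cols[12,14) = 8x2
Op 5 fold_right: fold axis v@13; visible region now rows[0,8) x cols[13,14) = 8x1
Op 6 cut(1, 0): punch at orig (1,13); cuts so far [(1, 13)]; region rows[0,8) x cols[13,14) = 8x1
Op 7 cut(0, 0): punch at orig (0,13); cuts so far [(0, 13), (1, 13)]; region rows[0,8) x cols[13,14) = 8x1
Op 8 cut(3, 0): punch at orig (3,13); cuts so far [(0, 13), (1, 13), (3, 13)]; region rows[0,8) x cols[13,14) = 8x1
Unfold 1 (reflect across v@13): 6 holes -> [(0, 12), (0, 13), (1, 12), (1, 13), (3, 12), (3, 13)]
Unfold 2 (reflect across v@14): 12 holes -> [(0, 12), (0, 13), (0, 14), (0, 15), (1, 12), (1, 13), (1, 14), (1, 15), (3, 12), (3, 13), (3, 14), (3, 15)]
Unfold 3 (reflect across v@12): 24 holes -> [(0, 8), (0, 9), (0, 10), (0, 11), (0, 12), (0, 13), (0, 14), (0, 15), (1, 8), (1, 9), (1, 10), (1, 11), (1, 12), (1, 13), (1, 14), (1, 15), (3, 8), (3, 9), (3, 10), (3, 11), (3, 12), (3, 13), (3, 14), (3, 15)]
Unfold 4 (reflect across v@8): 48 holes -> [(0, 0), (0, 1), (0, 2), (0, 3), (0, 4), (0, 5), (0, 6), (0, 7), (0, 8), (0, 9), (0, 10), (0, 11), (0, 12), (0, 13), (0, 14), (0, 15), (1, 0), (1, 1), (1, 2), (1, 3), (1, 4), (1, 5), (1, 6), (1, 7), (1, 8), (1, 9), (1, 10), (1, 11), (1, 12), (1, 13), (1, 14), (1, 15), (3, 0), (3, 1), (3, 2), (3, 3), (3, 4), (3, 5), (3, 6), (3, 7), (3, 8), (3, 9), (3, 10), (3, 11), (3, 12), (3, 13), (3, 14), (3, 15)]
Unfold 5 (reflect across v@16): 96 holes -> [(0, 0), (0, 1), (0, 2), (0, 3), (0, 4), (0, 5), (0, 6), (0, 7), (0, 8), (0, 9), (0, 10), (0, 11), (0, 12), (0, 13), (0, 14), (0, 15), (0, 16), (0, 17), (0, 18), (0, 19), (0, 20), (0, 21), (0, 22), (0, 23), (0, 24), (0, 25), (0, 26), (0, 27), (0, 28), (0, 29), (0, 30), (0, 31), (1, 0), (1, 1), (1, 2), (1, 3), (1, 4), (1, 5), (1, 6), (1, 7), (1, 8), (1, 9), (1, 10), (1, 11), (1, 12), (1, 13), (1, 14), (1, 15), (1, 16), (1, 17), (1, 18), (1, 19), (1, 20), (1, 21), (1, 22), (1, 23), (1, 24), (1, 25), (1, 26), (1, 27), (1, 28), (1, 29), (1, 30), (1, 31), (3, 0), (3, 1), (3, 2), (3, 3), (3, 4), (3, 5), (3, 6), (3, 7), (3, 8), (3, 9), (3, 10), (3, 11), (3, 12), (3, 13), (3, 14), (3, 15), (3, 16), (3, 17), (3, 18), (3, 19), (3, 20), (3, 21), (3, 22), (3, 23), (3, 24), (3, 25), (3, 26), (3, 27), (3, 28), (3, 29), (3, 30), (3, 31)]
Holes: [(0, 0), (0, 1), (0, 2), (0, 3), (0, 4), (0, 5), (0, 6), (0, 7), (0, 8), (0, 9), (0, 10), (0, 11), (0, 12), (0, 13), (0, 14), (0, 15), (0, 16), (0, 17), (0, 18), (0, 19), (0, 20), (0, 21), (0, 22), (0, 23), (0, 24), (0, 25), (0, 26), (0, 27), (0, 28), (0, 29), (0, 30), (0, 31), (1, 0), (1, 1), (1, 2), (1, 3), (1, 4), (1, 5), (1, 6), (1, 7), (1, 8), (1, 9), (1, 10), (1, 11), (1, 12), (1, 13), (1, 14), (1, 15), (1, 16), (1, 17), (1, 18), (1, 19), (1, 20), (1, 21), (1, 22), (1, 23), (1, 24), (1, 25), (1, 26), (1, 27), (1, 28), (1, 29), (1, 30), (1, 31), (3, 0), (3, 1), (3, 2), (3, 3), (3, 4), (3, 5), (3, 6), (3, 7), (3, 8), (3, 9), (3, 10), (3, 11), (3, 12), (3, 13), (3, 14), (3, 15), (3, 16), (3, 17), (3, 18), (3, 19), (3, 20), (3, 21), (3, 22), (3, 23), (3, 24), (3, 25), (3, 26), (3, 27), (3, 28), (3, 29), (3, 30), (3, 31)]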